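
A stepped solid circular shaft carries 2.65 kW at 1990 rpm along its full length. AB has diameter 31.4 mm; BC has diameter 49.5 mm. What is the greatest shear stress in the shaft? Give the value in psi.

ω = 2π·1990/60 = 208.4 rad/s, so T = P/ω = 2.65×10³ / 208.4 = 12.72 N·m.
Under the same torque, τ_max = 16T/(πd³) is largest where d is smallest — segment AB (d = 31.4 mm).
τ_max = 16·12.72/(π·(0.0314)³) = 2.092×10^6 Pa.

303 psi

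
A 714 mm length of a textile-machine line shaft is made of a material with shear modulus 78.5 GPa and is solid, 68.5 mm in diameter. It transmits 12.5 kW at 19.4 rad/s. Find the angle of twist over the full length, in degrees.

ω = 19.4 rad/s, so T = P/ω = 12.5×10³ / 19.40 = 644.3 N·m.
J = πd⁴/32 = π(0.0685)⁴/32 = 2.162×10^-6 m⁴.
θ = T·L/(G·J) = 644.3 × 0.714 / (78.5×10⁹ × 2.162×10^-6) = 2.711×10^-3 rad.

0.155°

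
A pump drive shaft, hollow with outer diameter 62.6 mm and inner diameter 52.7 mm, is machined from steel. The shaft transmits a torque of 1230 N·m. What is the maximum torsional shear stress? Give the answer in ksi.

J = π(d_o⁴ − d_i⁴)/32 = π(0.0626⁴ − 0.0527⁴)/32 = 7.504×10^-7 m⁴.
τ_max = T·r/J = 1230 × 0.0313 / 7.504×10^-7 = 5.131×10^7 Pa.

7.44 ksi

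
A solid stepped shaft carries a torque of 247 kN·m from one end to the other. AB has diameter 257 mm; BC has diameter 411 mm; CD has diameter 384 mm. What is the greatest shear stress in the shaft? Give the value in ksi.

10.7 ksi

Under the same torque, τ_max = 16T/(πd³) is largest where d is smallest — segment AB (d = 257 mm).
τ_max = 16·247000/(π·(0.257)³) = 7.411×10^7 Pa.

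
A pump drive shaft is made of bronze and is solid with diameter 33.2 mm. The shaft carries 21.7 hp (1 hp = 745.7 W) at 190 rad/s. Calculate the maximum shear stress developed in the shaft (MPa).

11.9 MPa

ω = 190 rad/s, so T = P/ω = 21.7×745.7 / 190.0 = 85.17 N·m.
J = πd⁴/32 = π(0.0332)⁴/32 = 1.193×10^-7 m⁴.
τ_max = T·r/J = 85.17 × 0.0166 / 1.193×10^-7 = 1.185×10^7 Pa.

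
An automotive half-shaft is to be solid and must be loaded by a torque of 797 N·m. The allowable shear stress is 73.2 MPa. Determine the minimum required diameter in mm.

For a solid shaft τ_max = 16T/(πd³), so d = (16T/(π τ_allow))^(1/3) = (16·797.0/(π·7.32×10^7))^(1/3) = 0.03813 m.

38.1 mm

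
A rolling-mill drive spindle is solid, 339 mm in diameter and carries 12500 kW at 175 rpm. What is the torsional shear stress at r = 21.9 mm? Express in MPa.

11.5 MPa

ω = 2π·175/60 = 18.33 rad/s, so T = P/ω = 12500×10³ / 18.33 = 682100 N·m.
J = πd⁴/32 = π(0.339)⁴/32 = 1.297×10^-3 m⁴.
Shear stress varies linearly with radius: τ = T·r/J = 682100 × 0.0219 / 1.297×10^-3 = 1.152×10^7 Pa.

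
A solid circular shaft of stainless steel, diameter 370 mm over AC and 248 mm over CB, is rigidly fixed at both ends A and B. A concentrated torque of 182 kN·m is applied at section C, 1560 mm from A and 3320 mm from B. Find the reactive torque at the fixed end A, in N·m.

166000 N·m

Compatibility: T_A·a/J_AC = T_B·b/J_CB with T_A + T_B = T₀.
J_AC = 1.84×10^-3 m⁴, J_CB = 3.71×10^-4 m⁴, so T_A = T₀·(J_AC/a)/((J_AC/a)+(J_CB/b)) = 166200 N·m, T_B = 15770 N·m.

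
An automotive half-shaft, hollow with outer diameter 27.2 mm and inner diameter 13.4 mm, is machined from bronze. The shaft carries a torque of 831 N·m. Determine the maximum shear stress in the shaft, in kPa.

J = π(d_o⁴ − d_i⁴)/32 = π(0.0272⁴ − 0.0134⁴)/32 = 5.057×10^-8 m⁴.
τ_max = T·r/J = 831.0 × 0.0136 / 5.057×10^-8 = 2.235×10^8 Pa.

223000 kPa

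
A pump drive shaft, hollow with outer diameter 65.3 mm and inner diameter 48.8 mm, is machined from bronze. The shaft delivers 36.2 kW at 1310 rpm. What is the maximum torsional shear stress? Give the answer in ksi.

ω = 2π·1310/60 = 137.2 rad/s, so T = P/ω = 36.2×10³ / 137.2 = 263.9 N·m.
J = π(d_o⁴ − d_i⁴)/32 = π(0.0653⁴ − 0.0488⁴)/32 = 1.228×10^-6 m⁴.
τ_max = T·r/J = 263.9 × 0.0326 / 1.228×10^-6 = 7.014×10^6 Pa.

1.02 ksi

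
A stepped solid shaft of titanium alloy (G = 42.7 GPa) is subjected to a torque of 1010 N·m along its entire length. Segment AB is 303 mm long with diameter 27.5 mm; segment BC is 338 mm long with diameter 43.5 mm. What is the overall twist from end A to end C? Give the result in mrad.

150 mrad

J_AB = π(0.0275)⁴/32 = 5.61×10^-8 m⁴; J_BC = π(0.0435)⁴/32 = 3.52×10^-7 m⁴.
θ = (T/G)·Σ L_i/J_i = (1010/42.7×10⁹)·(0.303/5.61×10^-8 + 0.338/3.52×10^-7) = 0.1504 rad.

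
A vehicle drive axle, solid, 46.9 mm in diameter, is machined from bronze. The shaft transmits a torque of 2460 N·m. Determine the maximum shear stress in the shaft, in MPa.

121 MPa

J = πd⁴/32 = π(0.0469)⁴/32 = 4.750×10^-7 m⁴.
τ_max = T·r/J = 2460 × 0.0234 / 4.750×10^-7 = 1.214×10^8 Pa.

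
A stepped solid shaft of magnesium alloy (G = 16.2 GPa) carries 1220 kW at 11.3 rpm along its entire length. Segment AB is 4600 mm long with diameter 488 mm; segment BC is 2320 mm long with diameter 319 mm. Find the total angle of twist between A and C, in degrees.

ω = 2π·11.3/60 = 1.183 rad/s, so T = P/ω = 1220×10³ / 1.183 = 1.031e6 N·m.
J_AB = π(0.488)⁴/32 = 5.57×10^-3 m⁴; J_BC = π(0.319)⁴/32 = 1.02×10^-3 m⁴.
θ = (T/G)·Σ L_i/J_i = (1.031e6/16.2×10⁹)·(4.60/5.57×10^-3 + 2.32/1.02×10^-3) = 0.1978 rad.

11.3°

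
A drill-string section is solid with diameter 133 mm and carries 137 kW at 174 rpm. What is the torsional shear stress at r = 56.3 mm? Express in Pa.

1.38e7 Pa

ω = 2π·174/60 = 18.22 rad/s, so T = P/ω = 137×10³ / 18.22 = 7519 N·m.
J = πd⁴/32 = π(0.133)⁴/32 = 3.072×10^-5 m⁴.
Shear stress varies linearly with radius: τ = T·r/J = 7519 × 0.0563 / 3.072×10^-5 = 1.378×10^7 Pa.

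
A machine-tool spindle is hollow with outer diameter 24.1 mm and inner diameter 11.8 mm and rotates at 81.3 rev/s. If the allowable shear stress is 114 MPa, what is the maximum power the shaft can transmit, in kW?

J = π(d_o⁴ − d_i⁴)/32 = π(0.0241⁴ − 0.0118⁴)/32 = 3.121×10^-8 m⁴.
T_max = τ_allow·J/r = 1.14×10^8 × 3.121×10^-8 / 0.0120 = 295.3 N·m.
ω = 2π·81.3 = 510.8 rad/s, so P_max = T_max·ω = 1.509×10^5 W.

151 kW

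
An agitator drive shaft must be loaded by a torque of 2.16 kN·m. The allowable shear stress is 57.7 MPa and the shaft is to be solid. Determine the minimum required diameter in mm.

57.6 mm

For a solid shaft τ_max = 16T/(πd³), so d = (16T/(π τ_allow))^(1/3) = (16·2160/(π·5.77×10^7))^(1/3) = 0.05755 m.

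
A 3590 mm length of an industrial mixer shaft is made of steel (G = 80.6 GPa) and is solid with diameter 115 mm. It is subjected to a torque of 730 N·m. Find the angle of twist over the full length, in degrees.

0.108°

J = πd⁴/32 = π(0.115)⁴/32 = 1.717×10^-5 m⁴.
θ = T·L/(G·J) = 730.0 × 3.59 / (80.6×10⁹ × 1.717×10^-5) = 1.894×10^-3 rad.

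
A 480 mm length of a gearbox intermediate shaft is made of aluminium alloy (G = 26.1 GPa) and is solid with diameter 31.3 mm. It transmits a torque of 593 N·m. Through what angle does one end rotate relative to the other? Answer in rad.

0.116 rad

J = πd⁴/32 = π(0.0313)⁴/32 = 9.423×10^-8 m⁴.
θ = T·L/(G·J) = 593.0 × 0.480 / (26.1×10⁹ × 9.423×10^-8) = 0.1157 rad.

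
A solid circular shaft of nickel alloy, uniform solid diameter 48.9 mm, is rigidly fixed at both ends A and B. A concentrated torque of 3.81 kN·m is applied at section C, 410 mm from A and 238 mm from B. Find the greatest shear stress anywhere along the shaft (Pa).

With uniform GJ and both ends fixed, compatibility θ_AC = θ_CB gives T_A·a = T_B·b, together with T_A + T_B = T₀.
T_A = T₀·b/(a+b) = 3810·238/648.0 = 1399 N·m; T_B = 2411 N·m.
τ in each portion: τ_AC = 6.09×10^7 Pa, τ_CB = 1.05×10^8 Pa; maximum is in CB.
τ_max = T_CB·r/J = 2411·0.0244/5.61×10^-7 = 1.050×10^8 Pa.

1.05e8 Pa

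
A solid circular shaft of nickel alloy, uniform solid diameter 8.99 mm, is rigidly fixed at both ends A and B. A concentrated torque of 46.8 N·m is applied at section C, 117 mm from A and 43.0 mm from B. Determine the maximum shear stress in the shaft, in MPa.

With uniform GJ and both ends fixed, compatibility θ_AC = θ_CB gives T_A·a = T_B·b, together with T_A + T_B = T₀.
T_A = T₀·b/(a+b) = 46.80·43.0/160.0 = 12.58 N·m; T_B = 34.22 N·m.
τ in each portion: τ_AC = 8.82×10^7 Pa, τ_CB = 2.40×10^8 Pa; maximum is in CB.
τ_max = T_CB·r/J = 34.22·0.00449/6.41×10^-10 = 2.399×10^8 Pa.

240 MPa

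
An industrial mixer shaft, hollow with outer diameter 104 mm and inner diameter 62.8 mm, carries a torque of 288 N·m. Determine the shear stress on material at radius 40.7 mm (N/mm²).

1.18 N/mm²

J = π(d_o⁴ − d_i⁴)/32 = π(0.104⁴ − 0.0628⁴)/32 = 9.958×10^-6 m⁴.
Shear stress varies linearly with radius: τ = T·r/J = 288.0 × 0.0407 / 9.958×10^-6 = 1.177×10^6 Pa.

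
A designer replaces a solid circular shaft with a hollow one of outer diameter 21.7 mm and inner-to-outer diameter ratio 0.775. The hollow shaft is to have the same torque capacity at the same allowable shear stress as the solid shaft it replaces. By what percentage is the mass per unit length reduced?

46.2 %

Equal τ_max and T ⇒ the solid shaft needs d_s³ = d_o³(1−k⁴), so d_s = 21.7·(1−0.775⁴)^(1/3) = 18.69 mm.
Area ratio A_h/A_s = d_o²(1−k²)/d_s² = (1−k²)/(1−k⁴)^(2/3) = 0.5382.
Mass saving = 1 − 0.5382 = 46.2 %.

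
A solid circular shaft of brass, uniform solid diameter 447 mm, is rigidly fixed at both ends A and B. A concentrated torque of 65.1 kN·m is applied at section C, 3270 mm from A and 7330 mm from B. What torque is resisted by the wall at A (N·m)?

45000 N·m

With uniform GJ and both ends fixed, compatibility θ_AC = θ_CB gives T_A·a = T_B·b, together with T_A + T_B = T₀.
T_A = T₀·b/(a+b) = 65100·7330/10600 = 45020 N·m; T_B = 20080 N·m.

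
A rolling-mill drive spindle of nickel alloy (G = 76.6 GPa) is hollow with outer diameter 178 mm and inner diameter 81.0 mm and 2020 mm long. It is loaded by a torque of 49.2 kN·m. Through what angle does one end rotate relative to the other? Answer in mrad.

J = π(d_o⁴ − d_i⁴)/32 = π(0.178⁴ − 0.0810⁴)/32 = 9.433×10^-5 m⁴.
θ = T·L/(G·J) = 49200 × 2.02 / (76.6×10⁹ × 9.433×10^-5) = 0.01375 rad.

13.8 mrad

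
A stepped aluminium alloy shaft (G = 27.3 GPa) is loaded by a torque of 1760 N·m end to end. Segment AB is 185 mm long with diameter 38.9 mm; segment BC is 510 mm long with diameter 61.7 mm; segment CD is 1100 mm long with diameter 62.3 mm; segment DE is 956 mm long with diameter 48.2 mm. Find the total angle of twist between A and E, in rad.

0.240 rad

J_AB = π(0.0389)⁴/32 = 2.25×10^-7 m⁴; J_BC = π(0.0617)⁴/32 = 1.42×10^-6 m⁴; J_CD = π(0.0623)⁴/32 = 1.48×10^-6 m⁴; J_DE = π(0.0482)⁴/32 = 5.30×10^-7 m⁴.
θ = (T/G)·Σ L_i/J_i = (1760/27.3×10⁹)·(0.185/2.25×10^-7 + 0.510/1.42×10^-6 + 1.10/1.48×10^-6 + 0.956/5.30×10^-7) = 0.2404 rad.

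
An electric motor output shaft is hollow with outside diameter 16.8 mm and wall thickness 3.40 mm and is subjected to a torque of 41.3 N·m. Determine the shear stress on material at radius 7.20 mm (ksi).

6.31 ksi

J = π(d_o⁴ − d_i⁴)/32 = π(0.0168⁴ − 0.0100⁴)/32 = 6.839×10^-9 m⁴.
Shear stress varies linearly with radius: τ = T·r/J = 41.30 × 0.00720 / 6.839×10^-9 = 4.348×10^7 Pa.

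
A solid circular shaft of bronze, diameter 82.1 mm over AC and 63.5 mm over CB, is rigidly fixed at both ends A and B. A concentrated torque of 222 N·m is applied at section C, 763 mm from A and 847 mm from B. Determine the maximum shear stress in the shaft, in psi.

Compatibility: T_A·a/J_AC = T_B·b/J_CB with T_A + T_B = T₀.
J_AC = 4.46×10^-6 m⁴, J_CB = 1.60×10^-6 m⁴, so T_A = T₀·(J_AC/a)/((J_AC/a)+(J_CB/b)) = 167.9 N·m, T_B = 54.12 N·m.
τ in each portion: τ_AC = 1.55×10^6 Pa, τ_CB = 1.08×10^6 Pa; maximum is in AC.
τ_max = T_AC·r/J = 167.9·0.0410/4.46×10^-6 = 1.545×10^6 Pa.

224 psi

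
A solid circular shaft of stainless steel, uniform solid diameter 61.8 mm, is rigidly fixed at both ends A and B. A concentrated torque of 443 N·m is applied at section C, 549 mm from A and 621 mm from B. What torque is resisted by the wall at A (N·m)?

With uniform GJ and both ends fixed, compatibility θ_AC = θ_CB gives T_A·a = T_B·b, together with T_A + T_B = T₀.
T_A = T₀·b/(a+b) = 443.0·621/1170 = 235.1 N·m; T_B = 207.9 N·m.

235 N·m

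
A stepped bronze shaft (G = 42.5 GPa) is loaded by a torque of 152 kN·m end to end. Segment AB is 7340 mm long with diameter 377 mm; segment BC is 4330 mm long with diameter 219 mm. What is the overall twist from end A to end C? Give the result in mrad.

J_AB = π(0.377)⁴/32 = 1.98×10^-3 m⁴; J_BC = π(0.219)⁴/32 = 2.26×10^-4 m⁴.
θ = (T/G)·Σ L_i/J_i = (152000/42.5×10⁹)·(7.34/1.98×10^-3 + 4.33/2.26×10^-4) = 0.08181 rad.

81.8 mrad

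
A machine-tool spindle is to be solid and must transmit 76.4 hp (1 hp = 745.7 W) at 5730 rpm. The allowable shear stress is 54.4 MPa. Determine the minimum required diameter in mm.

ω = 2π·5730/60 = 600.0 rad/s, so T = P/ω = 76.4×745.7 / 600.0 = 94.95 N·m.
For a solid shaft τ_max = 16T/(πd³), so d = (16T/(π τ_allow))^(1/3) = (16·94.95/(π·5.44×10^7))^(1/3) = 0.02071 m.

20.7 mm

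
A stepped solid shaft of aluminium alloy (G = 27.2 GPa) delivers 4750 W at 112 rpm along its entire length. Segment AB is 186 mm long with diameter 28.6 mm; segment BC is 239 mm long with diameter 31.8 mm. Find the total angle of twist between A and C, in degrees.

4.45°

ω = 2π·112/60 = 11.73 rad/s, so T = P/ω = 4750 / 11.73 = 405.0 N·m.
J_AB = π(0.0286)⁴/32 = 6.57×10^-8 m⁴; J_BC = π(0.0318)⁴/32 = 1.00×10^-7 m⁴.
θ = (T/G)·Σ L_i/J_i = (405.0/27.2×10⁹)·(0.186/6.57×10^-8 + 0.239/1.00×10^-7) = 0.07761 rad.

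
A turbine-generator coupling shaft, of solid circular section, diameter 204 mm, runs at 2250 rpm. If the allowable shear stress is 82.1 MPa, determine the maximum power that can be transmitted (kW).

32200 kW

J = πd⁴/32 = π(0.204)⁴/32 = 1.700×10^-4 m⁴.
T_max = τ_allow·J/r = 8.21×10^7 × 1.700×10^-4 / 0.102 = 136900 N·m.
ω = 2π·2250/60 = 235.6 rad/s, so P_max = T_max·ω = 3.225×10^7 W.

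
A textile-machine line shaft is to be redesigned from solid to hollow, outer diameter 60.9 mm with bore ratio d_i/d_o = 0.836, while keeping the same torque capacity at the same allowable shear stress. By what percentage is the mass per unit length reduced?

52.9 %

Equal τ_max and T ⇒ the solid shaft needs d_s³ = d_o³(1−k⁴), so d_s = 60.9·(1−0.836⁴)^(1/3) = 48.71 mm.
Area ratio A_h/A_s = d_o²(1−k²)/d_s² = (1−k²)/(1−k⁴)^(2/3) = 0.4708.
Mass saving = 1 − 0.4708 = 52.9 %.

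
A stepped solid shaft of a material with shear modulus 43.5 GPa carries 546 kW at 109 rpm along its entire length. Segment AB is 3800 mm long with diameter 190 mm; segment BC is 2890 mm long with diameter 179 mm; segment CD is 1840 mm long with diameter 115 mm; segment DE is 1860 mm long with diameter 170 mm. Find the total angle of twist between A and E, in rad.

0.207 rad

ω = 2π·109/60 = 11.41 rad/s, so T = P/ω = 546×10³ / 11.41 = 47830 N·m.
J_AB = π(0.190)⁴/32 = 1.28×10^-4 m⁴; J_BC = π(0.179)⁴/32 = 1.01×10^-4 m⁴; J_CD = π(0.115)⁴/32 = 1.72×10^-5 m⁴; J_DE = π(0.170)⁴/32 = 8.20×10^-5 m⁴.
θ = (T/G)·Σ L_i/J_i = (47830/43.5×10⁹)·(3.80/1.28×10^-4 + 2.89/1.01×10^-4 + 1.84/1.72×10^-5 + 1.86/8.20×10^-5) = 0.2070 rad.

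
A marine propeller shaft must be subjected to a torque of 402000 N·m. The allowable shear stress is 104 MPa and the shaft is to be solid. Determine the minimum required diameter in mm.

For a solid shaft τ_max = 16T/(πd³), so d = (16T/(π τ_allow))^(1/3) = (16·402000/(π·1.04×10^8))^(1/3) = 0.2700 m.

270 mm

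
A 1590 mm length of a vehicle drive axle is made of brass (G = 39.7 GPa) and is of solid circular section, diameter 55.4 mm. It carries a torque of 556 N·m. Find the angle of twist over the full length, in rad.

0.0241 rad

J = πd⁴/32 = π(0.0554)⁴/32 = 9.248×10^-7 m⁴.
θ = T·L/(G·J) = 556.0 × 1.59 / (39.7×10⁹ × 9.248×10^-7) = 0.02408 rad.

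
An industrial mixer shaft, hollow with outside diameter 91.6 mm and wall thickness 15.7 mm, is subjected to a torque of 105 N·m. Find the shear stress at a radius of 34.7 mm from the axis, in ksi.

J = π(d_o⁴ − d_i⁴)/32 = π(0.0916⁴ − 0.0602⁴)/32 = 5.622×10^-6 m⁴.
Shear stress varies linearly with radius: τ = T·r/J = 105.0 × 0.0347 / 5.622×10^-6 = 6.480×10^5 Pa.

0.0940 ksi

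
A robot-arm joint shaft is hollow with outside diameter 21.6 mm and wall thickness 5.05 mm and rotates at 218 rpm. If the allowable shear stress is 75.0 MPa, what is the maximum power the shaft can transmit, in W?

J = π(d_o⁴ − d_i⁴)/32 = π(0.0216⁴ − 0.0115⁴)/32 = 1.965×10^-8 m⁴.
T_max = τ_allow·J/r = 7.50×10^7 × 1.965×10^-8 / 0.0108 = 136.5 N·m.
ω = 2π·218/60 = 22.83 rad/s, so P_max = T_max·ω = 3116 W.

3120 W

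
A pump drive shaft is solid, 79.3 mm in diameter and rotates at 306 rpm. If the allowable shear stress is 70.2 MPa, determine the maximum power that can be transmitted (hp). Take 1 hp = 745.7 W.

J = πd⁴/32 = π(0.0793)⁴/32 = 3.882×10^-6 m⁴.
T_max = τ_allow·J/r = 7.02×10^7 × 3.882×10^-6 / 0.0396 = 6874 N·m.
ω = 2π·306/60 = 32.04 rad/s, so P_max = T_max·ω = 2.203×10^5 W.

295 hp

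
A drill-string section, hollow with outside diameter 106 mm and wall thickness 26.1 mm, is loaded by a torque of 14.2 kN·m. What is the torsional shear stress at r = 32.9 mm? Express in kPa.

40400 kPa

J = π(d_o⁴ − d_i⁴)/32 = π(0.106⁴ − 0.0538⁴)/32 = 1.157×10^-5 m⁴.
Shear stress varies linearly with radius: τ = T·r/J = 14200 × 0.0329 / 1.157×10^-5 = 4.037×10^7 Pa.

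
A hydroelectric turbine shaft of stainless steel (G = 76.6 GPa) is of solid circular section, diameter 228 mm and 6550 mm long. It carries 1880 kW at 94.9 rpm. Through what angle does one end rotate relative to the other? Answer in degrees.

ω = 2π·94.9/60 = 9.938 rad/s, so T = P/ω = 1880×10³ / 9.938 = 189200 N·m.
J = πd⁴/32 = π(0.228)⁴/32 = 2.653×10^-4 m⁴.
θ = T·L/(G·J) = 189200 × 6.55 / (76.6×10⁹ × 2.653×10^-4) = 0.06097 rad.

3.49°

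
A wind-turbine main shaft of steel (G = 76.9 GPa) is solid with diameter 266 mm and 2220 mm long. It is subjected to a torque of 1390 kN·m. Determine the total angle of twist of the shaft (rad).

J = πd⁴/32 = π(0.266)⁴/32 = 4.915×10^-4 m⁴.
θ = T·L/(G·J) = 1.390e6 × 2.22 / (76.9×10⁹ × 4.915×10^-4) = 0.08164 rad.

0.0816 rad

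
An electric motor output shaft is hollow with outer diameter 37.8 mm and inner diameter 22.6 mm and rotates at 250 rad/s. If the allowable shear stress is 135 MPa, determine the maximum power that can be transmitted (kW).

J = π(d_o⁴ − d_i⁴)/32 = π(0.0378⁴ − 0.0226⁴)/32 = 1.748×10^-7 m⁴.
T_max = τ_allow·J/r = 1.35×10^8 × 1.748×10^-7 / 0.0189 = 1249 N·m.
ω = 250 rad/s, so P_max = T_max·ω = 3.122×10^5 W.

312 kW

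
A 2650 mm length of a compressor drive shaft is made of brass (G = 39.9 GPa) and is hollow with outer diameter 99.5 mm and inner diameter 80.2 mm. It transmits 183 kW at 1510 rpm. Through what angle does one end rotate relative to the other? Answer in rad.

0.0138 rad

ω = 2π·1510/60 = 158.1 rad/s, so T = P/ω = 183×10³ / 158.1 = 1157 N·m.
J = π(d_o⁴ − d_i⁴)/32 = π(0.0995⁴ − 0.0802⁴)/32 = 5.561×10^-6 m⁴.
θ = T·L/(G·J) = 1157 × 2.65 / (39.9×10⁹ × 5.561×10^-6) = 0.01382 rad.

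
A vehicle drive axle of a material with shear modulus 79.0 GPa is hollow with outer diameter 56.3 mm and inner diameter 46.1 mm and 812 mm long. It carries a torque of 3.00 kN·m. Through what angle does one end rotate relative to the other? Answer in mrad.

56.8 mrad

J = π(d_o⁴ − d_i⁴)/32 = π(0.0563⁴ − 0.0461⁴)/32 = 5.429×10^-7 m⁴.
θ = T·L/(G·J) = 3000 × 0.812 / (79.0×10⁹ × 5.429×10^-7) = 0.05679 rad.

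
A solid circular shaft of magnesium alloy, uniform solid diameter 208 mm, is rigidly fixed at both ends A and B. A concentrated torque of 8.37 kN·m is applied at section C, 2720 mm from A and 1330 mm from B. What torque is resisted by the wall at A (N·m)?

With uniform GJ and both ends fixed, compatibility θ_AC = θ_CB gives T_A·a = T_B·b, together with T_A + T_B = T₀.
T_A = T₀·b/(a+b) = 8370·1330/4050 = 2749 N·m; T_B = 5621 N·m.

2750 N·m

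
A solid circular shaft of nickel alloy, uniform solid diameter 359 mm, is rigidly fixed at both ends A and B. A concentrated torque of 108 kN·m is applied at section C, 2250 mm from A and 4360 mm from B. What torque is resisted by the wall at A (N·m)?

With uniform GJ and both ends fixed, compatibility θ_AC = θ_CB gives T_A·a = T_B·b, together with T_A + T_B = T₀.
T_A = T₀·b/(a+b) = 108000·4360/6610 = 71240 N·m; T_B = 36760 N·m.

71200 N·m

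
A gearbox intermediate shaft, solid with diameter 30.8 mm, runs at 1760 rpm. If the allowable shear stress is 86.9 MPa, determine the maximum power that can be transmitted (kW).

91.9 kW

J = πd⁴/32 = π(0.0308)⁴/32 = 8.835×10^-8 m⁴.
T_max = τ_allow·J/r = 8.69×10^7 × 8.835×10^-8 / 0.0154 = 498.5 N·m.
ω = 2π·1760/60 = 184.3 rad/s, so P_max = T_max·ω = 9.188×10^4 W.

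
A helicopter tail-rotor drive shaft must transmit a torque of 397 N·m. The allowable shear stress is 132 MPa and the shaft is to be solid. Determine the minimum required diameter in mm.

24.8 mm

For a solid shaft τ_max = 16T/(πd³), so d = (16T/(π τ_allow))^(1/3) = (16·397.0/(π·1.32×10^8))^(1/3) = 0.02483 m.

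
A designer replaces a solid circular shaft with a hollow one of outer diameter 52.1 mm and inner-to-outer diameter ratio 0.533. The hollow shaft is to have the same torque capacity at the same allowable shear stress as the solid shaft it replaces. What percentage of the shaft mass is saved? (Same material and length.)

Equal τ_max and T ⇒ the solid shaft needs d_s³ = d_o³(1−k⁴), so d_s = 52.1·(1−0.533⁴)^(1/3) = 50.66 mm.
Area ratio A_h/A_s = d_o²(1−k²)/d_s² = (1−k²)/(1−k⁴)^(2/3) = 0.7572.
Mass saving = 1 − 0.7572 = 24.3 %.

24.3 %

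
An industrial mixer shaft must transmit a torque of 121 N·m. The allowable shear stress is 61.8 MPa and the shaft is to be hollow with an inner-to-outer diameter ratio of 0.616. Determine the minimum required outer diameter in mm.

22.7 mm

For a hollow shaft with d_i/d_o = 0.616: τ_max = 16T/(π d_o³ (1−k⁴)), so d_o = [16T/(π τ_allow (1−k⁴))]^(1/3) = [16·121.0/(π·6.18×10^7·0.8560)]^(1/3) = 0.02267 m.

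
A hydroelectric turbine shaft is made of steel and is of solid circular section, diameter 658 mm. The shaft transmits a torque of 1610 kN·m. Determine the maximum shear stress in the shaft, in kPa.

28800 kPa

J = πd⁴/32 = π(0.658)⁴/32 = 0.01840 m⁴.
τ_max = T·r/J = 1.610e6 × 0.329 / 0.01840 = 2.878×10^7 Pa.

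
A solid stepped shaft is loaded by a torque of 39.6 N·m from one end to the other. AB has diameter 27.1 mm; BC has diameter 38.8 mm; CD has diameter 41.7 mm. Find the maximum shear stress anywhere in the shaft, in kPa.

Under the same torque, τ_max = 16T/(πd³) is largest where d is smallest — segment AB (d = 27.1 mm).
τ_max = 16·39.60/(π·(0.0271)³) = 1.013×10^7 Pa.

10100 kPa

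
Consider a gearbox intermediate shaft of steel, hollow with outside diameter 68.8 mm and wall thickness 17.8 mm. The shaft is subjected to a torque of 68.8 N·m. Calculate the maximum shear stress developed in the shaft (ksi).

J = π(d_o⁴ − d_i⁴)/32 = π(0.0688⁴ − 0.0332⁴)/32 = 2.080×10^-6 m⁴.
τ_max = T·r/J = 68.80 × 0.0344 / 2.080×10^-6 = 1.138×10^6 Pa.

0.165 ksi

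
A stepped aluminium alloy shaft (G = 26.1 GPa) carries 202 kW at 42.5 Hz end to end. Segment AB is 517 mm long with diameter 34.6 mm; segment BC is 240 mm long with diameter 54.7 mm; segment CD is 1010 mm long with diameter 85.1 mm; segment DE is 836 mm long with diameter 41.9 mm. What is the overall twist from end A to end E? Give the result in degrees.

ω = 2π·42.5 = 267.0 rad/s, so T = P/ω = 202×10³ / 267.0 = 756.5 N·m.
J_AB = π(0.0346)⁴/32 = 1.41×10^-7 m⁴; J_BC = π(0.0547)⁴/32 = 8.79×10^-7 m⁴; J_CD = π(0.0851)⁴/32 = 5.15×10^-6 m⁴; J_DE = π(0.0419)⁴/32 = 3.03×10^-7 m⁴.
θ = (T/G)·Σ L_i/J_i = (756.5/26.1×10⁹)·(0.517/1.41×10^-7 + 0.240/8.79×10^-7 + 1.01/5.15×10^-6 + 0.836/3.03×10^-7) = 0.2002 rad.

11.5°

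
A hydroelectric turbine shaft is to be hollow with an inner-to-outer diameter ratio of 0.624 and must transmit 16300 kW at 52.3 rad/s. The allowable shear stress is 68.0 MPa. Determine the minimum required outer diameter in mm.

ω = 52.3 rad/s, so T = P/ω = 16300×10³ / 52.30 = 311700 N·m.
For a hollow shaft with d_i/d_o = 0.624: τ_max = 16T/(π d_o³ (1−k⁴)), so d_o = [16T/(π τ_allow (1−k⁴))]^(1/3) = [16·311700/(π·6.80×10^7·0.8484)]^(1/3) = 0.3019 m.

302 mm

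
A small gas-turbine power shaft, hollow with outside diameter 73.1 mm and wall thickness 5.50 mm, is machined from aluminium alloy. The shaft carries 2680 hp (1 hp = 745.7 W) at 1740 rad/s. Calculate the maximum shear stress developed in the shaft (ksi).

4.53 ksi

ω = 1740 rad/s, so T = P/ω = 2680×745.7 / 1740 = 1149 N·m.
J = π(d_o⁴ − d_i⁴)/32 = π(0.0731⁴ − 0.0621⁴)/32 = 1.343×10^-6 m⁴.
τ_max = T·r/J = 1149 × 0.0365 / 1.343×10^-6 = 3.125×10^7 Pa.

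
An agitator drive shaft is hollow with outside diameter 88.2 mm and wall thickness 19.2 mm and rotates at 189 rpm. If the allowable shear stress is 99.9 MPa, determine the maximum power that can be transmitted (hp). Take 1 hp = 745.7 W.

J = π(d_o⁴ − d_i⁴)/32 = π(0.0882⁴ − 0.0498⁴)/32 = 5.337×10^-6 m⁴.
T_max = τ_allow·J/r = 9.99×10^7 × 5.337×10^-6 / 0.0441 = 12090 N·m.
ω = 2π·189/60 = 19.79 rad/s, so P_max = T_max·ω = 2.393×10^5 W.

321 hp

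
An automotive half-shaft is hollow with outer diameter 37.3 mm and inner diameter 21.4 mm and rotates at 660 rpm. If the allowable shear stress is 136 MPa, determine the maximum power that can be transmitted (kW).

85.4 kW

J = π(d_o⁴ − d_i⁴)/32 = π(0.0373⁴ − 0.0214⁴)/32 = 1.694×10^-7 m⁴.
T_max = τ_allow·J/r = 1.36×10^8 × 1.694×10^-7 / 0.0186 = 1236 N·m.
ω = 2π·660/60 = 69.12 rad/s, so P_max = T_max·ω = 8.540×10^4 W.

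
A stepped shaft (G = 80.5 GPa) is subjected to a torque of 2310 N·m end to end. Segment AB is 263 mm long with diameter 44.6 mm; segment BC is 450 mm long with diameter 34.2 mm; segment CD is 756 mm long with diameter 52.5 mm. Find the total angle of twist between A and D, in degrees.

J_AB = π(0.0446)⁴/32 = 3.88×10^-7 m⁴; J_BC = π(0.0342)⁴/32 = 1.34×10^-7 m⁴; J_CD = π(0.0525)⁴/32 = 7.46×10^-7 m⁴.
θ = (T/G)·Σ L_i/J_i = (2310/80.5×10⁹)·(0.263/3.88×10^-7 + 0.450/1.34×10^-7 + 0.756/7.46×10^-7) = 0.1447 rad.

8.29°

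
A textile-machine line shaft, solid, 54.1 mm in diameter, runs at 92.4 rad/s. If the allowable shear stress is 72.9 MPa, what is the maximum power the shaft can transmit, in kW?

J = πd⁴/32 = π(0.0541)⁴/32 = 8.410×10^-7 m⁴.
T_max = τ_allow·J/r = 7.29×10^7 × 8.410×10^-7 / 0.0271 = 2266 N·m.
ω = 92.4 rad/s, so P_max = T_max·ω = 2.094×10^5 W.

209 kW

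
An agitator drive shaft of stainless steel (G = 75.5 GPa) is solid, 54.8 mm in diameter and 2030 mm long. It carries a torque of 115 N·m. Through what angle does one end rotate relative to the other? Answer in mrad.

J = πd⁴/32 = π(0.0548)⁴/32 = 8.854×10^-7 m⁴.
θ = T·L/(G·J) = 115.0 × 2.03 / (75.5×10⁹ × 8.854×10^-7) = 3.492×10^-3 rad.

3.49 mrad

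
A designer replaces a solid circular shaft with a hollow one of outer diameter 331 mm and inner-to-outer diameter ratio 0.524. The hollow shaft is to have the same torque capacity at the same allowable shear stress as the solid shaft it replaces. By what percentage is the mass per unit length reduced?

23.6 %

Equal τ_max and T ⇒ the solid shaft needs d_s³ = d_o³(1−k⁴), so d_s = 331·(1−0.524⁴)^(1/3) = 322.5 mm.
Area ratio A_h/A_s = d_o²(1−k²)/d_s² = (1−k²)/(1−k⁴)^(2/3) = 0.7643.
Mass saving = 1 − 0.7643 = 23.6 %.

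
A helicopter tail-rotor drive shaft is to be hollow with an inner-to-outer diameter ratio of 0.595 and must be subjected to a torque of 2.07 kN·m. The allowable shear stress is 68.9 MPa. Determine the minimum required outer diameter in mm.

55.9 mm

For a hollow shaft with d_i/d_o = 0.595: τ_max = 16T/(π d_o³ (1−k⁴)), so d_o = [16T/(π τ_allow (1−k⁴))]^(1/3) = [16·2070/(π·6.89×10^7·0.8747)]^(1/3) = 0.05593 m.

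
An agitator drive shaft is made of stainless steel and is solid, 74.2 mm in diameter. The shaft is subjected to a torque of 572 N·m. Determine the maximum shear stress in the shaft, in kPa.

7130 kPa

J = πd⁴/32 = π(0.0742)⁴/32 = 2.976×10^-6 m⁴.
τ_max = T·r/J = 572.0 × 0.0371 / 2.976×10^-6 = 7.131×10^6 Pa.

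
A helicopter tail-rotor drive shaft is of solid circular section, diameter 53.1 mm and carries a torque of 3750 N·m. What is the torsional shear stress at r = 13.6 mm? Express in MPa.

65.3 MPa

J = πd⁴/32 = π(0.0531)⁴/32 = 7.805×10^-7 m⁴.
Shear stress varies linearly with radius: τ = T·r/J = 3750 × 0.0136 / 7.805×10^-7 = 6.534×10^7 Pa.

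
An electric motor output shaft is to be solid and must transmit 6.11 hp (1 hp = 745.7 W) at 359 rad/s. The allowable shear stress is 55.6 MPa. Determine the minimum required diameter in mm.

ω = 359 rad/s, so T = P/ω = 6.11×745.7 / 359.0 = 12.69 N·m.
For a solid shaft τ_max = 16T/(πd³), so d = (16T/(π τ_allow))^(1/3) = (16·12.69/(π·5.56×10^7))^(1/3) = 0.01051 m.

10.5 mm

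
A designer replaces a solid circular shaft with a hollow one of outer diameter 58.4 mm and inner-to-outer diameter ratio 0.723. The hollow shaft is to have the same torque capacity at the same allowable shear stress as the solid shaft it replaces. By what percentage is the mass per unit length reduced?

Equal τ_max and T ⇒ the solid shaft needs d_s³ = d_o³(1−k⁴), so d_s = 58.4·(1−0.723⁴)^(1/3) = 52.51 mm.
Area ratio A_h/A_s = d_o²(1−k²)/d_s² = (1−k²)/(1−k⁴)^(2/3) = 0.5904.
Mass saving = 1 − 0.5904 = 41.0 %.

41.0 %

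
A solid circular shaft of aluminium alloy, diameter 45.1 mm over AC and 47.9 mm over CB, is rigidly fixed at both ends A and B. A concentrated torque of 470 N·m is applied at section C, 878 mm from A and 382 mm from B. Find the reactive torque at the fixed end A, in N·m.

120 N·m

Compatibility: T_A·a/J_AC = T_B·b/J_CB with T_A + T_B = T₀.
J_AC = 4.06×10^-7 m⁴, J_CB = 5.17×10^-7 m⁴, so T_A = T₀·(J_AC/a)/((J_AC/a)+(J_CB/b)) = 119.8 N·m, T_B = 350.2 N·m.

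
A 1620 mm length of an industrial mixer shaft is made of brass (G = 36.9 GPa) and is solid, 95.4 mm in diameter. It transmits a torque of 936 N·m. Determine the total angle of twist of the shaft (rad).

0.00505 rad

J = πd⁴/32 = π(0.0954)⁴/32 = 8.132×10^-6 m⁴.
θ = T·L/(G·J) = 936.0 × 1.62 / (36.9×10⁹ × 8.132×10^-6) = 5.053×10^-3 rad.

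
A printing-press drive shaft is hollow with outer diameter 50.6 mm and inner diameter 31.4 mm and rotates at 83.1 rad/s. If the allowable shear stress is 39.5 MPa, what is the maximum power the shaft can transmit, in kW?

J = π(d_o⁴ − d_i⁴)/32 = π(0.0506⁴ − 0.0314⁴)/32 = 5.481×10^-7 m⁴.
T_max = τ_allow·J/r = 3.95×10^7 × 5.481×10^-7 / 0.0253 = 855.8 N·m.
ω = 83.1 rad/s, so P_max = T_max·ω = 7.112×10^4 W.

71.1 kW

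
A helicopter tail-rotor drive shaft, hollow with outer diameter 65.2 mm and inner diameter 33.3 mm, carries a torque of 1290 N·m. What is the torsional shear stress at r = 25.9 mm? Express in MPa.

20.2 MPa

J = π(d_o⁴ − d_i⁴)/32 = π(0.0652⁴ − 0.0333⁴)/32 = 1.653×10^-6 m⁴.
Shear stress varies linearly with radius: τ = T·r/J = 1290 × 0.0259 / 1.653×10^-6 = 2.021×10^7 Pa.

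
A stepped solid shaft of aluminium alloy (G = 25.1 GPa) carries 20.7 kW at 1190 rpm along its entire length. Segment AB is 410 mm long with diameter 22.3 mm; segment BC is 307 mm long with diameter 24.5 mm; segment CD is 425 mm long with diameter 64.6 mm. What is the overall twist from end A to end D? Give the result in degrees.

ω = 2π·1190/60 = 124.6 rad/s, so T = P/ω = 20.7×10³ / 124.6 = 166.1 N·m.
J_AB = π(0.0223)⁴/32 = 2.43×10^-8 m⁴; J_BC = π(0.0245)⁴/32 = 3.54×10^-8 m⁴; J_CD = π(0.0646)⁴/32 = 1.71×10^-6 m⁴.
θ = (T/G)·Σ L_i/J_i = (166.1/25.1×10⁹)·(0.410/2.43×10^-8 + 0.307/3.54×10^-8 + 0.425/1.71×10^-6) = 0.1708 rad.

9.79°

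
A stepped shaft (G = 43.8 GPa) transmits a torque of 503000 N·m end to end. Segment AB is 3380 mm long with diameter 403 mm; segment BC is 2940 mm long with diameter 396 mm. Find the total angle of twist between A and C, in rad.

0.0290 rad

J_AB = π(0.403)⁴/32 = 2.59×10^-3 m⁴; J_BC = π(0.396)⁴/32 = 2.41×10^-3 m⁴.
θ = (T/G)·Σ L_i/J_i = (503000/43.8×10⁹)·(3.38/2.59×10^-3 + 2.94/2.41×10^-3) = 0.02897 rad.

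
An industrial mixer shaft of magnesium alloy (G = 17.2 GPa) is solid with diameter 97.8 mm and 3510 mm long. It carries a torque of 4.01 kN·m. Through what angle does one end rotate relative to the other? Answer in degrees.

J = πd⁴/32 = π(0.0978)⁴/32 = 8.982×10^-6 m⁴.
θ = T·L/(G·J) = 4010 × 3.51 / (17.2×10⁹ × 8.982×10^-6) = 0.09111 rad.

5.22°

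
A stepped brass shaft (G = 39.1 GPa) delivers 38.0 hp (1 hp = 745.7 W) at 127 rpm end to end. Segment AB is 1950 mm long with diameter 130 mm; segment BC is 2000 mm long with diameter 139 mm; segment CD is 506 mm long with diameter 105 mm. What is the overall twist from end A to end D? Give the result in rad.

0.00907 rad

ω = 2π·127/60 = 13.30 rad/s, so T = P/ω = 38.0×745.7 / 13.30 = 2131 N·m.
J_AB = π(0.130)⁴/32 = 2.80×10^-5 m⁴; J_BC = π(0.139)⁴/32 = 3.66×10^-5 m⁴; J_CD = π(0.105)⁴/32 = 1.19×10^-5 m⁴.
θ = (T/G)·Σ L_i/J_i = (2131/39.1×10⁹)·(1.95/2.80×10^-5 + 2.00/3.66×10^-5 + 0.506/1.19×10^-5) = 9.074×10^-3 rad.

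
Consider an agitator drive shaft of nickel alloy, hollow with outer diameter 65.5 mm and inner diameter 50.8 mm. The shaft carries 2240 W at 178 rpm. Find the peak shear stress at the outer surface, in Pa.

3.41e6 Pa

ω = 2π·178/60 = 18.64 rad/s, so T = P/ω = 2240 / 18.64 = 120.2 N·m.
J = π(d_o⁴ − d_i⁴)/32 = π(0.0655⁴ − 0.0508⁴)/32 = 1.153×10^-6 m⁴.
τ_max = T·r/J = 120.2 × 0.0328 / 1.153×10^-6 = 3.413×10^6 Pa.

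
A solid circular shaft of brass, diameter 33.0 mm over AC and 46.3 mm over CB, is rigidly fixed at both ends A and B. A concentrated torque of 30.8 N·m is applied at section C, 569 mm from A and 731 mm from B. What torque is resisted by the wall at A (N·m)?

Compatibility: T_A·a/J_AC = T_B·b/J_CB with T_A + T_B = T₀.
J_AC = 1.16×10^-7 m⁴, J_CB = 4.51×10^-7 m⁴, so T_A = T₀·(J_AC/a)/((J_AC/a)+(J_CB/b)) = 7.669 N·m, T_B = 23.13 N·m.

7.67 N·m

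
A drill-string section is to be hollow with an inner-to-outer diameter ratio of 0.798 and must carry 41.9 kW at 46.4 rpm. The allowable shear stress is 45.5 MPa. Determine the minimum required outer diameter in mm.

ω = 2π·46.4/60 = 4.859 rad/s, so T = P/ω = 41.9×10³ / 4.859 = 8623 N·m.
For a hollow shaft with d_i/d_o = 0.798: τ_max = 16T/(π d_o³ (1−k⁴)), so d_o = [16T/(π τ_allow (1−k⁴))]^(1/3) = [16·8623/(π·4.55×10^7·0.5945)]^(1/3) = 0.1175 m.

118 mm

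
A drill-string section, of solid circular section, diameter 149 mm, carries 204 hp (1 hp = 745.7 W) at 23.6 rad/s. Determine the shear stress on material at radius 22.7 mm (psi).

439 psi

ω = 23.6 rad/s, so T = P/ω = 204×745.7 / 23.60 = 6446 N·m.
J = πd⁴/32 = π(0.149)⁴/32 = 4.839×10^-5 m⁴.
Shear stress varies linearly with radius: τ = T·r/J = 6446 × 0.0227 / 4.839×10^-5 = 3.024×10^6 Pa.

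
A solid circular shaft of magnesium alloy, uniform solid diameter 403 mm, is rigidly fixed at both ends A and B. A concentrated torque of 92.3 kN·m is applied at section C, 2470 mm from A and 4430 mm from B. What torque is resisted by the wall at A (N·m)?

With uniform GJ and both ends fixed, compatibility θ_AC = θ_CB gives T_A·a = T_B·b, together with T_A + T_B = T₀.
T_A = T₀·b/(a+b) = 92300·4430/6900 = 59260 N·m; T_B = 33040 N·m.

59300 N·m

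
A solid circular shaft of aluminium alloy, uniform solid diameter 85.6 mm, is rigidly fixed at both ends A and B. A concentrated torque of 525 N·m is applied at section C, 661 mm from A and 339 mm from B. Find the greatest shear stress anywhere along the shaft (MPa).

2.82 MPa

With uniform GJ and both ends fixed, compatibility θ_AC = θ_CB gives T_A·a = T_B·b, together with T_A + T_B = T₀.
T_A = T₀·b/(a+b) = 525.0·339/1000 = 178.0 N·m; T_B = 347.0 N·m.
τ in each portion: τ_AC = 1.45×10^6 Pa, τ_CB = 2.82×10^6 Pa; maximum is in CB.
τ_max = T_CB·r/J = 347.0·0.0428/5.27×10^-6 = 2.818×10^6 Pa.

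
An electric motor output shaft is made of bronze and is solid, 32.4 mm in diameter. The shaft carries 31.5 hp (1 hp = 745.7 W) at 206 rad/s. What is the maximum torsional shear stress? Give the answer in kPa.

ω = 206 rad/s, so T = P/ω = 31.5×745.7 / 206.0 = 114.0 N·m.
J = πd⁴/32 = π(0.0324)⁴/32 = 1.082×10^-7 m⁴.
τ_max = T·r/J = 114.0 × 0.0162 / 1.082×10^-7 = 1.707×10^7 Pa.

17100 kPa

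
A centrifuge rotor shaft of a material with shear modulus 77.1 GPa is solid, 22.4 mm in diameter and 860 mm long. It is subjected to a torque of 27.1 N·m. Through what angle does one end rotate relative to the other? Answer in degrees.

0.701°

J = πd⁴/32 = π(0.0224)⁴/32 = 2.472×10^-8 m⁴.
θ = T·L/(G·J) = 27.10 × 0.860 / (77.1×10⁹ × 2.472×10^-8) = 0.01223 rad.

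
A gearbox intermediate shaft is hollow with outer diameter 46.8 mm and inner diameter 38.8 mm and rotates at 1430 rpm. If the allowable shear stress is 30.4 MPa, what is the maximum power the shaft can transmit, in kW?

48.3 kW

J = π(d_o⁴ − d_i⁴)/32 = π(0.0468⁴ − 0.0388⁴)/32 = 2.485×10^-7 m⁴.
T_max = τ_allow·J/r = 3.04×10^7 × 2.485×10^-7 / 0.0234 = 322.8 N·m.
ω = 2π·1430/60 = 149.7 rad/s, so P_max = T_max·ω = 4.834×10^4 W.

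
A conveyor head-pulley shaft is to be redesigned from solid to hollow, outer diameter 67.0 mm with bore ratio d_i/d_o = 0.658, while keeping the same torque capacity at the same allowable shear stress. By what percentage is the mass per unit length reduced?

Equal τ_max and T ⇒ the solid shaft needs d_s³ = d_o³(1−k⁴), so d_s = 67.0·(1−0.658⁴)^(1/3) = 62.52 mm.
Area ratio A_h/A_s = d_o²(1−k²)/d_s² = (1−k²)/(1−k⁴)^(2/3) = 0.6512.
Mass saving = 1 − 0.6512 = 34.9 %.

34.9 %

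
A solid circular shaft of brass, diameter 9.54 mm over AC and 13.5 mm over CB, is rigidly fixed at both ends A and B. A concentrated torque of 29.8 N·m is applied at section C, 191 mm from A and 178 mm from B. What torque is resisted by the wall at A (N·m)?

5.62 N·m

Compatibility: T_A·a/J_AC = T_B·b/J_CB with T_A + T_B = T₀.
J_AC = 8.13×10^-10 m⁴, J_CB = 3.26×10^-9 m⁴, so T_A = T₀·(J_AC/a)/((J_AC/a)+(J_CB/b)) = 5.620 N·m, T_B = 24.18 N·m.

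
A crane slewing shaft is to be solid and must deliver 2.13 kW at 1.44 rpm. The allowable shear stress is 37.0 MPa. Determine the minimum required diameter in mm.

ω = 2π·1.44/60 = 0.1508 rad/s, so T = P/ω = 2.13×10³ / 0.1508 = 14130 N·m.
For a solid shaft τ_max = 16T/(πd³), so d = (16T/(π τ_allow))^(1/3) = (16·14130/(π·3.70×10^7))^(1/3) = 0.1248 m.

125 mm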